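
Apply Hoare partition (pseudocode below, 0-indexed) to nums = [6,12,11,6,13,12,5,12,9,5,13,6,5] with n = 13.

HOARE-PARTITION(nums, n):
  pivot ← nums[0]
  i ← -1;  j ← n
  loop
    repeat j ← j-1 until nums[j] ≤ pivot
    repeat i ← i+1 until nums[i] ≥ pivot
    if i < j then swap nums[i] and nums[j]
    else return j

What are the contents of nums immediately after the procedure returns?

pivot = nums[0] = 6; i = -1, j = 13
j→12 (nums[12]=5≤6), i→0 (nums[0]=6≥6); i<j, swap → [5,12,11,6,13,12,5,12,9,5,13,6,6]
j→11 (nums[11]=6≤6), i→1 (nums[1]=12≥6); i<j, swap → [5,6,11,6,13,12,5,12,9,5,13,12,6]
j→9 (nums[9]=5≤6), i→2 (nums[2]=11≥6); i<j, swap → [5,6,5,6,13,12,5,12,9,11,13,12,6]
j→6 (nums[6]=5≤6), i→3 (nums[3]=6≥6); i<j, swap → [5,6,5,5,13,12,6,12,9,11,13,12,6]
j→3, i→4; i≥j, return j=3. nums = [5,6,5,5,13,12,6,12,9,11,13,12,6]

[5,6,5,5,13,12,6,12,9,11,13,12,6]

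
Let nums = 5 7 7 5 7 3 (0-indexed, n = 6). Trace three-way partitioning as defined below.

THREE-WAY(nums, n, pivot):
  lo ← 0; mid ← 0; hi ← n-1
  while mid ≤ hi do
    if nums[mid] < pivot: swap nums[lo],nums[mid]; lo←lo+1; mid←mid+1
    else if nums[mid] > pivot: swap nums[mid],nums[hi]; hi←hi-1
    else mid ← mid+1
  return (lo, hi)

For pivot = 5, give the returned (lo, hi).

pivot = 5; lo=0, mid=0, hi=5
nums[mid]=5=5: mid=1
nums[mid]=7>5: swap nums[1],nums[5]; hi=4 → 5 3 7 5 7 7
nums[mid]=3<5: swap nums[0],nums[1]; lo=1,mid=2 → 3 5 7 5 7 7
nums[mid]=7>5: swap nums[2],nums[4]; hi=3 → 3 5 7 5 7 7
nums[mid]=7>5: swap nums[2],nums[3]; hi=2 → 3 5 5 7 7 7
nums[mid]=5=5: mid=3
end: lo=1, hi=2; nums = 3 5 5 7 7 7

(1, 2)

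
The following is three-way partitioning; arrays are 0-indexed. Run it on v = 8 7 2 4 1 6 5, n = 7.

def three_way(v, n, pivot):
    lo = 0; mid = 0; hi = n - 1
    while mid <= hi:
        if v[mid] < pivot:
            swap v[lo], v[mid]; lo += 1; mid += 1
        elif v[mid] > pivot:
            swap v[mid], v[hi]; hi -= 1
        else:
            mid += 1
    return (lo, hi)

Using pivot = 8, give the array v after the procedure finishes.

pivot = 8; lo=0, mid=0, hi=6
v[mid]=8=8: mid=1
v[mid]=7<8: swap v[0],v[1]; lo=1,mid=2 → 7 8 2 4 1 6 5
v[mid]=2<8: swap v[1],v[2]; lo=2,mid=3 → 7 2 8 4 1 6 5
v[mid]=4<8: swap v[2],v[3]; lo=3,mid=4 → 7 2 4 8 1 6 5
v[mid]=1<8: swap v[3],v[4]; lo=4,mid=5 → 7 2 4 1 8 6 5
v[mid]=6<8: swap v[4],v[5]; lo=5,mid=6 → 7 2 4 1 6 8 5
v[mid]=5<8: swap v[5],v[6]; lo=6,mid=7 → 7 2 4 1 6 5 8
end: lo=6, hi=6; v = 7 2 4 1 6 5 8

7 2 4 1 6 5 8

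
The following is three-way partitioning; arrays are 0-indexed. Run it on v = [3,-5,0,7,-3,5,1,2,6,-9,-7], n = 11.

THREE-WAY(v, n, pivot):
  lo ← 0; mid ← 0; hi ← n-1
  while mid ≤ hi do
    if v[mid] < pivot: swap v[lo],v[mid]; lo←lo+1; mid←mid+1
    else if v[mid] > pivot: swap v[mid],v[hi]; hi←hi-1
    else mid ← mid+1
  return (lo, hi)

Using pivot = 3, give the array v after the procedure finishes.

[-5,0,-7,-3,-9,1,2,3,6,5,7]

pivot = 3; lo=0, mid=0, hi=10
v[mid]=3=3: mid=1
v[mid]=-5<3: swap v[0],v[1]; lo=1,mid=2 → [-5,3,0,7,-3,5,1,2,6,-9,-7]
v[mid]=0<3: swap v[1],v[2]; lo=2,mid=3 → [-5,0,3,7,-3,5,1,2,6,-9,-7]
v[mid]=7>3: swap v[3],v[10]; hi=9 → [-5,0,3,-7,-3,5,1,2,6,-9,7]
v[mid]=-7<3: swap v[2],v[3]; lo=3,mid=4 → [-5,0,-7,3,-3,5,1,2,6,-9,7]
v[mid]=-3<3: swap v[3],v[4]; lo=4,mid=5 → [-5,0,-7,-3,3,5,1,2,6,-9,7]
v[mid]=5>3: swap v[5],v[9]; hi=8 → [-5,0,-7,-3,3,-9,1,2,6,5,7]
v[mid]=-9<3: swap v[4],v[5]; lo=5,mid=6 → [-5,0,-7,-3,-9,3,1,2,6,5,7]
v[mid]=1<3: swap v[5],v[6]; lo=6,mid=7 → [-5,0,-7,-3,-9,1,3,2,6,5,7]
v[mid]=2<3: swap v[6],v[7]; lo=7,mid=8 → [-5,0,-7,-3,-9,1,2,3,6,5,7]
v[mid]=6>3: swap v[8],v[8]; hi=7 → [-5,0,-7,-3,-9,1,2,3,6,5,7]
end: lo=7, hi=7; v = [-5,0,-7,-3,-9,1,2,3,6,5,7]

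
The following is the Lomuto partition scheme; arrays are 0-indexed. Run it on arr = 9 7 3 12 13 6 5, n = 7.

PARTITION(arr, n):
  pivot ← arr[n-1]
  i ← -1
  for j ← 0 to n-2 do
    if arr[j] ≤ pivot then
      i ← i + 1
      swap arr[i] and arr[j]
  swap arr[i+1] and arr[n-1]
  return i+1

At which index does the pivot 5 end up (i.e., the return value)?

1

pivot = arr[6] = 5; i = -1
j=0: arr[0]=9 > 5 → no swap
j=1: arr[1]=7 > 5 → no swap
j=2: arr[2]=3 ≤ 5 → i=0, swap arr[0],arr[2] → 3 7 9 12 13 6 5
j=3: arr[3]=12 > 5 → no swap
j=4: arr[4]=13 > 5 → no swap
j=5: arr[5]=6 > 5 → no swap
final swap arr[1],arr[6] → 3 5 9 12 13 6 7; return 1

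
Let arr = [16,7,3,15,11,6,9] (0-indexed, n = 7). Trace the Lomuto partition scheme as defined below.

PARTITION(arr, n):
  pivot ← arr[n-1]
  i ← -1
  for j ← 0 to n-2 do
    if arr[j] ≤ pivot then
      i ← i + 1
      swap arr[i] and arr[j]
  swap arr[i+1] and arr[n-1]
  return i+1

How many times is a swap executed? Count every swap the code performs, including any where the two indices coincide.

4

pivot=9, i=-1
j=0: 16>9, skip
j=1: 7≤9, i=0, swap(0,1) ⇒ [7,16,3,15,11,6,9]
j=2: 3≤9, i=1, swap(1,2) ⇒ [7,3,16,15,11,6,9]
j=3: 15>9, skip
j=4: 11>9, skip
j=5: 6≤9, i=2, swap(2,5) ⇒ [7,3,6,15,11,16,9]
swap(3,6) ⇒ [7,3,6,9,11,16,15]; return 3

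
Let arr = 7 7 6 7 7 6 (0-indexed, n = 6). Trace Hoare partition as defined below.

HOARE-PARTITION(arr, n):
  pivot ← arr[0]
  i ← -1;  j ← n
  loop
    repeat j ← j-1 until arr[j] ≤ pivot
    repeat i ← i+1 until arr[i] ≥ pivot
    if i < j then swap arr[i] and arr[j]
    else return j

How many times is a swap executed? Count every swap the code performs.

pivot = arr[0] = 7; i = -1, j = 6
j→5 (arr[5]=6≤7), i→0 (arr[0]=7≥7); i<j, swap → 6 7 6 7 7 7
j→4 (arr[4]=7≤7), i→1 (arr[1]=7≥7); i<j, swap → 6 7 6 7 7 7
j→3, i→3; i≥j, return j=3. arr = 6 7 6 7 7 7

2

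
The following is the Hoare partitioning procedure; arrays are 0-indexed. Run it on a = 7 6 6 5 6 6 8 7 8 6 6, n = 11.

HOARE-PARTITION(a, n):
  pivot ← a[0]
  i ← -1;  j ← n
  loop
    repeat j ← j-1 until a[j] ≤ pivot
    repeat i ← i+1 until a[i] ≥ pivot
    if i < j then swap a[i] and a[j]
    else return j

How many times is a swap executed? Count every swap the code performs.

2

pivot = a[0] = 7; i = -1, j = 11
j→10 (a[10]=6≤7), i→0 (a[0]=7≥7); i<j, swap → 6 6 6 5 6 6 8 7 8 6 7
j→9 (a[9]=6≤7), i→6 (a[6]=8≥7); i<j, swap → 6 6 6 5 6 6 6 7 8 8 7
j→7, i→7; i≥j, return j=7. a = 6 6 6 5 6 6 6 7 8 8 7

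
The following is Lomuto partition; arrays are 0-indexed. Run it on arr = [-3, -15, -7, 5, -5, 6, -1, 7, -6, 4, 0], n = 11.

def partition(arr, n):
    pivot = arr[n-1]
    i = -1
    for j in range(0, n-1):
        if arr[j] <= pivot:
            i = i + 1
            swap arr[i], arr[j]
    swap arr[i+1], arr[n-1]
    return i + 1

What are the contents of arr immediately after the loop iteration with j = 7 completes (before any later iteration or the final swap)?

pivot = arr[10] = 0; i = -1
j=0: arr[0]=-3 ≤ 0 → i=0, swap arr[0],arr[0] (no change) → [-3, -15, -7, 5, -5, 6, -1, 7, -6, 4, 0]
j=1: arr[1]=-15 ≤ 0 → i=1, swap arr[1],arr[1] (no change) → [-3, -15, -7, 5, -5, 6, -1, 7, -6, 4, 0]
j=2: arr[2]=-7 ≤ 0 → i=2, swap arr[2],arr[2] (no change) → [-3, -15, -7, 5, -5, 6, -1, 7, -6, 4, 0]
j=3: arr[3]=5 > 0 → no swap
j=4: arr[4]=-5 ≤ 0 → i=3, swap arr[3],arr[4] → [-3, -15, -7, -5, 5, 6, -1, 7, -6, 4, 0]
j=5: arr[5]=6 > 0 → no swap
j=6: arr[6]=-1 ≤ 0 → i=4, swap arr[4],arr[6] → [-3, -15, -7, -5, -1, 6, 5, 7, -6, 4, 0]
j=7: arr[7]=7 > 0 → no swap
(after j=7) arr = [-3, -15, -7, -5, -1, 6, 5, 7, -6, 4, 0]

[-3, -15, -7, -5, -1, 6, 5, 7, -6, 4, 0]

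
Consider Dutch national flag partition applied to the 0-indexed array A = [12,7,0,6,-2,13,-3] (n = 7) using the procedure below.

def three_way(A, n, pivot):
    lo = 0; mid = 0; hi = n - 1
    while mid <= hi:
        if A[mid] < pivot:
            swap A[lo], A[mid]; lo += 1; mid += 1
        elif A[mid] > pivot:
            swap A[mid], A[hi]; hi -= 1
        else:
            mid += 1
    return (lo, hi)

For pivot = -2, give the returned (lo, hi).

(1, 1)

pivot = -2; lo=0, mid=0, hi=6
A[mid]=12>-2: swap A[0],A[6]; hi=5 → [-3,7,0,6,-2,13,12]
A[mid]=-3<-2: swap A[0],A[0]; lo=1,mid=1 → [-3,7,0,6,-2,13,12]
A[mid]=7>-2: swap A[1],A[5]; hi=4 → [-3,13,0,6,-2,7,12]
A[mid]=13>-2: swap A[1],A[4]; hi=3 → [-3,-2,0,6,13,7,12]
A[mid]=-2=-2: mid=2
A[mid]=0>-2: swap A[2],A[3]; hi=2 → [-3,-2,6,0,13,7,12]
A[mid]=6>-2: swap A[2],A[2]; hi=1 → [-3,-2,6,0,13,7,12]
end: lo=1, hi=1; A = [-3,-2,6,0,13,7,12]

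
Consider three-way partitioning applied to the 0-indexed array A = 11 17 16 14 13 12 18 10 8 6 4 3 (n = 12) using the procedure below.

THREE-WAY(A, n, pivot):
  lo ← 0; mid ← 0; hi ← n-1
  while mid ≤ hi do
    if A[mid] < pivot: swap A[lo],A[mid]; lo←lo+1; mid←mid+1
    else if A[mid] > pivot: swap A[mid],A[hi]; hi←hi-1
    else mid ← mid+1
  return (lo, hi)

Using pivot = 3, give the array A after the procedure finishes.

3 16 14 13 12 18 10 8 6 4 17 11

lo=0 mid=0 hi=11
11>3: swap(0,11), hi=10 ⇒ 3 17 16 14 13 12 18 10 8 6 4 11
3=3: mid=1
17>3: swap(1,10), hi=9 ⇒ 3 4 16 14 13 12 18 10 8 6 17 11
4>3: swap(1,9), hi=8 ⇒ 3 6 16 14 13 12 18 10 8 4 17 11
6>3: swap(1,8), hi=7 ⇒ 3 8 16 14 13 12 18 10 6 4 17 11
8>3: swap(1,7), hi=6 ⇒ 3 10 16 14 13 12 18 8 6 4 17 11
10>3: swap(1,6), hi=5 ⇒ 3 18 16 14 13 12 10 8 6 4 17 11
18>3: swap(1,5), hi=4 ⇒ 3 12 16 14 13 18 10 8 6 4 17 11
12>3: swap(1,4), hi=3 ⇒ 3 13 16 14 12 18 10 8 6 4 17 11
13>3: swap(1,3), hi=2 ⇒ 3 14 16 13 12 18 10 8 6 4 17 11
14>3: swap(1,2), hi=1 ⇒ 3 16 14 13 12 18 10 8 6 4 17 11
16>3: swap(1,1), hi=0 ⇒ 3 16 14 13 12 18 10 8 6 4 17 11
done. lo=0 hi=0; A=3 16 14 13 12 18 10 8 6 4 17 11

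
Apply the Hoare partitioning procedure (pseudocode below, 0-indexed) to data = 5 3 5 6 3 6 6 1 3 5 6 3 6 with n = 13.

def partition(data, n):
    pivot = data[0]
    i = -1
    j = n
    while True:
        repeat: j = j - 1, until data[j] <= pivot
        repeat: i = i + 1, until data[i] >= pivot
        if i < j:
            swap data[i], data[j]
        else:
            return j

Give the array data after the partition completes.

pivot=5
j stops at 11 (3), i stops at 0 (5); swap ⇒ 3 3 5 6 3 6 6 1 3 5 6 5 6
j stops at 9 (5), i stops at 2 (5); swap ⇒ 3 3 5 6 3 6 6 1 3 5 6 5 6
j stops at 8 (3), i stops at 3 (6); swap ⇒ 3 3 5 3 3 6 6 1 6 5 6 5 6
j stops at 7 (1), i stops at 5 (6); swap ⇒ 3 3 5 3 3 1 6 6 6 5 6 5 6
j stops at 5, i stops at 6; i≥j ⇒ return 5. data=3 3 5 3 3 1 6 6 6 5 6 5 6

3 3 5 3 3 1 6 6 6 5 6 5 6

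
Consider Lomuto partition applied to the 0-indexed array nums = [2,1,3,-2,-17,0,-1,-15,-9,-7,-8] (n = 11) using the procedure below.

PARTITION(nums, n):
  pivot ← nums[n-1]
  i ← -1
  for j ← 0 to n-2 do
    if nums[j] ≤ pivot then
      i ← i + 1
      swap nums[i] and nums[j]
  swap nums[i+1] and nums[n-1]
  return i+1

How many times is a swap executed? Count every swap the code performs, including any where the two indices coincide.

4

pivot = nums[10] = -8; i = -1
j=0: nums[0]=2 > -8 → no swap
j=1: nums[1]=1 > -8 → no swap
j=2: nums[2]=3 > -8 → no swap
j=3: nums[3]=-2 > -8 → no swap
j=4: nums[4]=-17 ≤ -8 → i=0, swap nums[0],nums[4] → [-17,1,3,-2,2,0,-1,-15,-9,-7,-8]
j=5: nums[5]=0 > -8 → no swap
j=6: nums[6]=-1 > -8 → no swap
j=7: nums[7]=-15 ≤ -8 → i=1, swap nums[1],nums[7] → [-17,-15,3,-2,2,0,-1,1,-9,-7,-8]
j=8: nums[8]=-9 ≤ -8 → i=2, swap nums[2],nums[8] → [-17,-15,-9,-2,2,0,-1,1,3,-7,-8]
j=9: nums[9]=-7 > -8 → no swap
final swap nums[3],nums[10] → [-17,-15,-9,-8,2,0,-1,1,3,-7,-2]; return 3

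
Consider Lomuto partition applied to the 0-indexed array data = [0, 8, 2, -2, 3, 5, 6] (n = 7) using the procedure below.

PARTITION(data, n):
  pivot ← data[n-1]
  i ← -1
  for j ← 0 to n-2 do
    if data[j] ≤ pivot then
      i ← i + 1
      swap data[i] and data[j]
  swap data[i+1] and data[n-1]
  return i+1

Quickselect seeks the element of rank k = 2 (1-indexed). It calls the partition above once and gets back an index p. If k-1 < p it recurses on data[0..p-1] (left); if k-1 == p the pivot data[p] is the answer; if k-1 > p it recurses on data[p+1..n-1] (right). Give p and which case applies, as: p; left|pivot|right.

pivot=6, i=-1
j=0: 0≤6, i=0, swap(0,0) ⇒ [0, 8, 2, -2, 3, 5, 6]
j=1: 8>6, skip
j=2: 2≤6, i=1, swap(1,2) ⇒ [0, 2, 8, -2, 3, 5, 6]
j=3: -2≤6, i=2, swap(2,3) ⇒ [0, 2, -2, 8, 3, 5, 6]
j=4: 3≤6, i=3, swap(3,4) ⇒ [0, 2, -2, 3, 8, 5, 6]
j=5: 5≤6, i=4, swap(4,5) ⇒ [0, 2, -2, 3, 5, 8, 6]
swap(5,6) ⇒ [0, 2, -2, 3, 5, 6, 8]; return 5
p = 5; k-1 = 1 < 5 ⇒ left

5; left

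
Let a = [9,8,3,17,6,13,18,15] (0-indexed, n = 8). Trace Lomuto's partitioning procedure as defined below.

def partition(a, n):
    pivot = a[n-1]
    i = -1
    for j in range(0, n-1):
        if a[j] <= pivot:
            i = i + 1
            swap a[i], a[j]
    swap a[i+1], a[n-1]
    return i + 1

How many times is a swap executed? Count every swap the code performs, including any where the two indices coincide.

6

pivot=15, i=-1
j=0: 9≤15, i=0, swap(0,0) ⇒ [9,8,3,17,6,13,18,15]
j=1: 8≤15, i=1, swap(1,1) ⇒ [9,8,3,17,6,13,18,15]
j=2: 3≤15, i=2, swap(2,2) ⇒ [9,8,3,17,6,13,18,15]
j=3: 17>15, skip
j=4: 6≤15, i=3, swap(3,4) ⇒ [9,8,3,6,17,13,18,15]
j=5: 13≤15, i=4, swap(4,5) ⇒ [9,8,3,6,13,17,18,15]
j=6: 18>15, skip
swap(5,7) ⇒ [9,8,3,6,13,15,18,17]; return 5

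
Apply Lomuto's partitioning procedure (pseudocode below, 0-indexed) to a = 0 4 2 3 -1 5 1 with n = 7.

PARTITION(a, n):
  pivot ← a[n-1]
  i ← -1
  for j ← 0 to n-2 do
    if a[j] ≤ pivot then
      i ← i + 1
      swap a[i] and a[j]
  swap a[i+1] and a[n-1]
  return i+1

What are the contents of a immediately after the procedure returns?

pivot=1, i=-1
j=0: 0≤1, i=0, swap(0,0) ⇒ 0 4 2 3 -1 5 1
j=1: 4>1, skip
j=2: 2>1, skip
j=3: 3>1, skip
j=4: -1≤1, i=1, swap(1,4) ⇒ 0 -1 2 3 4 5 1
j=5: 5>1, skip
swap(2,6) ⇒ 0 -1 1 3 4 5 2; return 2

0 -1 1 3 4 5 2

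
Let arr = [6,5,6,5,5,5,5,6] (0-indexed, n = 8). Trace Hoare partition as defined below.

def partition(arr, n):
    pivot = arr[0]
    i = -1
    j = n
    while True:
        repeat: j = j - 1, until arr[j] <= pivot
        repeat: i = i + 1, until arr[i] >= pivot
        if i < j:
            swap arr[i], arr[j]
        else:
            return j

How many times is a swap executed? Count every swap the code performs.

pivot = arr[0] = 6; i = -1, j = 8
j→7 (arr[7]=6≤6), i→0 (arr[0]=6≥6); i<j, swap → [6,5,6,5,5,5,5,6]
j→6 (arr[6]=5≤6), i→2 (arr[2]=6≥6); i<j, swap → [6,5,5,5,5,5,6,6]
j→5, i→6; i≥j, return j=5. arr = [6,5,5,5,5,5,6,6]

2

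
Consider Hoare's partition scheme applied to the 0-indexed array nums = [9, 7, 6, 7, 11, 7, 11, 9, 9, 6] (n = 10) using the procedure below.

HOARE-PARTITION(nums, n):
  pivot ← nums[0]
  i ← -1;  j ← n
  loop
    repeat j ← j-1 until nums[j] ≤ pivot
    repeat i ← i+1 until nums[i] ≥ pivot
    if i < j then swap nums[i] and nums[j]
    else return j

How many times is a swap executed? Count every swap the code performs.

3

pivot = nums[0] = 9; i = -1, j = 10
j→9 (nums[9]=6≤9), i→0 (nums[0]=9≥9); i<j, swap → [6, 7, 6, 7, 11, 7, 11, 9, 9, 9]
j→8 (nums[8]=9≤9), i→4 (nums[4]=11≥9); i<j, swap → [6, 7, 6, 7, 9, 7, 11, 9, 11, 9]
j→7 (nums[7]=9≤9), i→6 (nums[6]=11≥9); i<j, swap → [6, 7, 6, 7, 9, 7, 9, 11, 11, 9]
j→6, i→7; i≥j, return j=6. nums = [6, 7, 6, 7, 9, 7, 9, 11, 11, 9]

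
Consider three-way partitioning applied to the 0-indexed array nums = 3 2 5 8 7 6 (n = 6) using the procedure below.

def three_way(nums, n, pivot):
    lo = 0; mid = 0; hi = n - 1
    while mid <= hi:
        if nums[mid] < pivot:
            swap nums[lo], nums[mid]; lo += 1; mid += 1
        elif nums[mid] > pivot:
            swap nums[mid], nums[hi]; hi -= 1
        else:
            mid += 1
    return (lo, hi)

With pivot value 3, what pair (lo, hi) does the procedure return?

lo=0 mid=0 hi=5
3=3: mid=1
2<3: swap(0,1), lo=1 mid=2 ⇒ 2 3 5 8 7 6
5>3: swap(2,5), hi=4 ⇒ 2 3 6 8 7 5
6>3: swap(2,4), hi=3 ⇒ 2 3 7 8 6 5
7>3: swap(2,3), hi=2 ⇒ 2 3 8 7 6 5
8>3: swap(2,2), hi=1 ⇒ 2 3 8 7 6 5
done. lo=1 hi=1; nums=2 3 8 7 6 5

(1, 1)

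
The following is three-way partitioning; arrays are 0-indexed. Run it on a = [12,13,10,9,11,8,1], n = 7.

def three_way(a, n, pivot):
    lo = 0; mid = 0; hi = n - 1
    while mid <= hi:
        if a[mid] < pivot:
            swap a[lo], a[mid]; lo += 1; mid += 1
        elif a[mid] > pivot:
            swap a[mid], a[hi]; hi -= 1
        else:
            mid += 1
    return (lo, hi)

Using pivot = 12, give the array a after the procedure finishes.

pivot = 12; lo=0, mid=0, hi=6
a[mid]=12=12: mid=1
a[mid]=13>12: swap a[1],a[6]; hi=5 → [12,1,10,9,11,8,13]
a[mid]=1<12: swap a[0],a[1]; lo=1,mid=2 → [1,12,10,9,11,8,13]
a[mid]=10<12: swap a[1],a[2]; lo=2,mid=3 → [1,10,12,9,11,8,13]
a[mid]=9<12: swap a[2],a[3]; lo=3,mid=4 → [1,10,9,12,11,8,13]
a[mid]=11<12: swap a[3],a[4]; lo=4,mid=5 → [1,10,9,11,12,8,13]
a[mid]=8<12: swap a[4],a[5]; lo=5,mid=6 → [1,10,9,11,8,12,13]
end: lo=5, hi=5; a = [1,10,9,11,8,12,13]

[1,10,9,11,8,12,13]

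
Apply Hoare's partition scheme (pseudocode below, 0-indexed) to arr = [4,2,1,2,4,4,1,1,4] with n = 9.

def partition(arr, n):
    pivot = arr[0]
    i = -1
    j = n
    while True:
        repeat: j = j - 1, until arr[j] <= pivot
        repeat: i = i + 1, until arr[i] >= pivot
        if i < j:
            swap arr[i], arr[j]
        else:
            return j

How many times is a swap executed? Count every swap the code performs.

pivot=4
j stops at 8 (4), i stops at 0 (4); swap ⇒ [4,2,1,2,4,4,1,1,4]
j stops at 7 (1), i stops at 4 (4); swap ⇒ [4,2,1,2,1,4,1,4,4]
j stops at 6 (1), i stops at 5 (4); swap ⇒ [4,2,1,2,1,1,4,4,4]
j stops at 5, i stops at 6; i≥j ⇒ return 5. arr=[4,2,1,2,1,1,4,4,4]

3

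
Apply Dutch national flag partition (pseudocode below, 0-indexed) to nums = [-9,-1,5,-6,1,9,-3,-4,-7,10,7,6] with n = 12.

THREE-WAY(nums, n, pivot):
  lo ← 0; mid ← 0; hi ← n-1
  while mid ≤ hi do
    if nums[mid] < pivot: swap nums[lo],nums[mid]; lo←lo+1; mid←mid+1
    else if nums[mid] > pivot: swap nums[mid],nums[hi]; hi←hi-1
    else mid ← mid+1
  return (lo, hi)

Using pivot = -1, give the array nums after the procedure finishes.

lo=0 mid=0 hi=11
-9<-1: swap(0,0), lo=1 mid=1 ⇒ [-9,-1,5,-6,1,9,-3,-4,-7,10,7,6]
-1=-1: mid=2
5>-1: swap(2,11), hi=10 ⇒ [-9,-1,6,-6,1,9,-3,-4,-7,10,7,5]
6>-1: swap(2,10), hi=9 ⇒ [-9,-1,7,-6,1,9,-3,-4,-7,10,6,5]
7>-1: swap(2,9), hi=8 ⇒ [-9,-1,10,-6,1,9,-3,-4,-7,7,6,5]
10>-1: swap(2,8), hi=7 ⇒ [-9,-1,-7,-6,1,9,-3,-4,10,7,6,5]
-7<-1: swap(1,2), lo=2 mid=3 ⇒ [-9,-7,-1,-6,1,9,-3,-4,10,7,6,5]
-6<-1: swap(2,3), lo=3 mid=4 ⇒ [-9,-7,-6,-1,1,9,-3,-4,10,7,6,5]
1>-1: swap(4,7), hi=6 ⇒ [-9,-7,-6,-1,-4,9,-3,1,10,7,6,5]
-4<-1: swap(3,4), lo=4 mid=5 ⇒ [-9,-7,-6,-4,-1,9,-3,1,10,7,6,5]
9>-1: swap(5,6), hi=5 ⇒ [-9,-7,-6,-4,-1,-3,9,1,10,7,6,5]
-3<-1: swap(4,5), lo=5 mid=6 ⇒ [-9,-7,-6,-4,-3,-1,9,1,10,7,6,5]
done. lo=5 hi=5; nums=[-9,-7,-6,-4,-3,-1,9,1,10,7,6,5]

[-9,-7,-6,-4,-3,-1,9,1,10,7,6,5]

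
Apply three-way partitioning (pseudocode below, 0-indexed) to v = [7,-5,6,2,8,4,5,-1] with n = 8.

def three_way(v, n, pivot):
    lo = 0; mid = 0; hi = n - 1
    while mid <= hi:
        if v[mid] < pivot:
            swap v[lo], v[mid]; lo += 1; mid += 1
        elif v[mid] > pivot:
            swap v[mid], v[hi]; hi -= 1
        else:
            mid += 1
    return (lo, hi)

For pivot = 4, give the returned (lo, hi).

pivot = 4; lo=0, mid=0, hi=7
v[mid]=7>4: swap v[0],v[7]; hi=6 → [-1,-5,6,2,8,4,5,7]
v[mid]=-1<4: swap v[0],v[0]; lo=1,mid=1 → [-1,-5,6,2,8,4,5,7]
v[mid]=-5<4: swap v[1],v[1]; lo=2,mid=2 → [-1,-5,6,2,8,4,5,7]
v[mid]=6>4: swap v[2],v[6]; hi=5 → [-1,-5,5,2,8,4,6,7]
v[mid]=5>4: swap v[2],v[5]; hi=4 → [-1,-5,4,2,8,5,6,7]
v[mid]=4=4: mid=3
v[mid]=2<4: swap v[2],v[3]; lo=3,mid=4 → [-1,-5,2,4,8,5,6,7]
v[mid]=8>4: swap v[4],v[4]; hi=3 → [-1,-5,2,4,8,5,6,7]
end: lo=3, hi=3; v = [-1,-5,2,4,8,5,6,7]

(3, 3)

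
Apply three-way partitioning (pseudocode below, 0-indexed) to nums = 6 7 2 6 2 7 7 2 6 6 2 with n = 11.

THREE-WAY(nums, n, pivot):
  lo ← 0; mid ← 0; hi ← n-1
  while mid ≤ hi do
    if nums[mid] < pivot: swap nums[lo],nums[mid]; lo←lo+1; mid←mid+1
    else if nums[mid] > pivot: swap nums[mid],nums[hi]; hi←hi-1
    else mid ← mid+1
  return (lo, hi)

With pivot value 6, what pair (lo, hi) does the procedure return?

pivot = 6; lo=0, mid=0, hi=10
nums[mid]=6=6: mid=1
nums[mid]=7>6: swap nums[1],nums[10]; hi=9 → 6 2 2 6 2 7 7 2 6 6 7
nums[mid]=2<6: swap nums[0],nums[1]; lo=1,mid=2 → 2 6 2 6 2 7 7 2 6 6 7
nums[mid]=2<6: swap nums[1],nums[2]; lo=2,mid=3 → 2 2 6 6 2 7 7 2 6 6 7
nums[mid]=6=6: mid=4
nums[mid]=2<6: swap nums[2],nums[4]; lo=3,mid=5 → 2 2 2 6 6 7 7 2 6 6 7
nums[mid]=7>6: swap nums[5],nums[9]; hi=8 → 2 2 2 6 6 6 7 2 6 7 7
nums[mid]=6=6: mid=6
nums[mid]=7>6: swap nums[6],nums[8]; hi=7 → 2 2 2 6 6 6 6 2 7 7 7
nums[mid]=6=6: mid=7
nums[mid]=2<6: swap nums[3],nums[7]; lo=4,mid=8 → 2 2 2 2 6 6 6 6 7 7 7
end: lo=4, hi=7; nums = 2 2 2 2 6 6 6 6 7 7 7

(4, 7)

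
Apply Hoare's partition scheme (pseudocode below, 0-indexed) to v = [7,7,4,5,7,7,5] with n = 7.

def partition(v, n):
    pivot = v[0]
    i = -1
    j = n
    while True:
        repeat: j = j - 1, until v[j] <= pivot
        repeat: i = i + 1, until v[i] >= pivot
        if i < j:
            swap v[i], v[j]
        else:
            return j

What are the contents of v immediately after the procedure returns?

[5,7,4,5,7,7,7]

pivot=7
j stops at 6 (5), i stops at 0 (7); swap ⇒ [5,7,4,5,7,7,7]
j stops at 5 (7), i stops at 1 (7); swap ⇒ [5,7,4,5,7,7,7]
j stops at 4, i stops at 4; i≥j ⇒ return 4. v=[5,7,4,5,7,7,7]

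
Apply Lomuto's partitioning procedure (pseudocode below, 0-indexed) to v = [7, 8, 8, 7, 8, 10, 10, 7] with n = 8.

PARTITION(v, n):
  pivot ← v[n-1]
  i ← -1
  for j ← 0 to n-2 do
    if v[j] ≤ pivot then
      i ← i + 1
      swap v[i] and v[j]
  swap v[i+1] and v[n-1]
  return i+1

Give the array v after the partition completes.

pivot = v[7] = 7; i = -1
j=0: v[0]=7 ≤ 7 → i=0, swap v[0],v[0] (no change) → [7, 8, 8, 7, 8, 10, 10, 7]
j=1: v[1]=8 > 7 → no swap
j=2: v[2]=8 > 7 → no swap
j=3: v[3]=7 ≤ 7 → i=1, swap v[1],v[3] → [7, 7, 8, 8, 8, 10, 10, 7]
j=4: v[4]=8 > 7 → no swap
j=5: v[5]=10 > 7 → no swap
j=6: v[6]=10 > 7 → no swap
final swap v[2],v[7] → [7, 7, 7, 8, 8, 10, 10, 8]; return 2

[7, 7, 7, 8, 8, 10, 10, 8]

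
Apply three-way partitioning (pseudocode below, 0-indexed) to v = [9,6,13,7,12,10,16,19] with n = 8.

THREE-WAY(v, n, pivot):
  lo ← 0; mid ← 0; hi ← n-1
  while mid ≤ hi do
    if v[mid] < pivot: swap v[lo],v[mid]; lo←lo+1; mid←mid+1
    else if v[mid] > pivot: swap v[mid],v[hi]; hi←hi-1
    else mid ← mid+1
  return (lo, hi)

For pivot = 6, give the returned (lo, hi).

(0, 0)

lo=0 mid=0 hi=7
9>6: swap(0,7), hi=6 ⇒ [19,6,13,7,12,10,16,9]
19>6: swap(0,6), hi=5 ⇒ [16,6,13,7,12,10,19,9]
16>6: swap(0,5), hi=4 ⇒ [10,6,13,7,12,16,19,9]
10>6: swap(0,4), hi=3 ⇒ [12,6,13,7,10,16,19,9]
12>6: swap(0,3), hi=2 ⇒ [7,6,13,12,10,16,19,9]
7>6: swap(0,2), hi=1 ⇒ [13,6,7,12,10,16,19,9]
13>6: swap(0,1), hi=0 ⇒ [6,13,7,12,10,16,19,9]
6=6: mid=1
done. lo=0 hi=0; v=[6,13,7,12,10,16,19,9]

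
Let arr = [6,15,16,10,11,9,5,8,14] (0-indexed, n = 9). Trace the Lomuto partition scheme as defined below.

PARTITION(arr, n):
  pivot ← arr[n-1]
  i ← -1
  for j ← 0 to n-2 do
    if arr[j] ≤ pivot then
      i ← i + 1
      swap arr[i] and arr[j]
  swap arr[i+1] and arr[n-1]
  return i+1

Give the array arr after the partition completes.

pivot = arr[8] = 14; i = -1
j=0: arr[0]=6 ≤ 14 → i=0, swap arr[0],arr[0] (no change) → [6,15,16,10,11,9,5,8,14]
j=1: arr[1]=15 > 14 → no swap
j=2: arr[2]=16 > 14 → no swap
j=3: arr[3]=10 ≤ 14 → i=1, swap arr[1],arr[3] → [6,10,16,15,11,9,5,8,14]
j=4: arr[4]=11 ≤ 14 → i=2, swap arr[2],arr[4] → [6,10,11,15,16,9,5,8,14]
j=5: arr[5]=9 ≤ 14 → i=3, swap arr[3],arr[5] → [6,10,11,9,16,15,5,8,14]
j=6: arr[6]=5 ≤ 14 → i=4, swap arr[4],arr[6] → [6,10,11,9,5,15,16,8,14]
j=7: arr[7]=8 ≤ 14 → i=5, swap arr[5],arr[7] → [6,10,11,9,5,8,16,15,14]
final swap arr[6],arr[8] → [6,10,11,9,5,8,14,15,16]; return 6

[6,10,11,9,5,8,14,15,16]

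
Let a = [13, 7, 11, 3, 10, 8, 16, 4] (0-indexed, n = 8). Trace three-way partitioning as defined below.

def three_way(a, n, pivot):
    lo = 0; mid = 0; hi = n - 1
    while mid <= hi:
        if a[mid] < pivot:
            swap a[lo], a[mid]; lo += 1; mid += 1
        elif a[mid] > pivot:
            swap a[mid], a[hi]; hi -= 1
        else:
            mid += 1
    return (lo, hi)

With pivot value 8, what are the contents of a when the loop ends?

lo=0 mid=0 hi=7
13>8: swap(0,7), hi=6 ⇒ [4, 7, 11, 3, 10, 8, 16, 13]
4<8: swap(0,0), lo=1 mid=1 ⇒ [4, 7, 11, 3, 10, 8, 16, 13]
7<8: swap(1,1), lo=2 mid=2 ⇒ [4, 7, 11, 3, 10, 8, 16, 13]
11>8: swap(2,6), hi=5 ⇒ [4, 7, 16, 3, 10, 8, 11, 13]
16>8: swap(2,5), hi=4 ⇒ [4, 7, 8, 3, 10, 16, 11, 13]
8=8: mid=3
3<8: swap(2,3), lo=3 mid=4 ⇒ [4, 7, 3, 8, 10, 16, 11, 13]
10>8: swap(4,4), hi=3 ⇒ [4, 7, 3, 8, 10, 16, 11, 13]
done. lo=3 hi=3; a=[4, 7, 3, 8, 10, 16, 11, 13]

[4, 7, 3, 8, 10, 16, 11, 13]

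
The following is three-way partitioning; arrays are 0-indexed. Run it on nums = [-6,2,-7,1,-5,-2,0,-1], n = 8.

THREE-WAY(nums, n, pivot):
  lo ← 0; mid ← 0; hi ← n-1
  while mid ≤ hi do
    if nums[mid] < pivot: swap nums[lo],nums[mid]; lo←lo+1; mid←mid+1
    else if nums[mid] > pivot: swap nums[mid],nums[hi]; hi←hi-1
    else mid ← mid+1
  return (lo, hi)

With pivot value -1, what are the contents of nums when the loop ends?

pivot = -1; lo=0, mid=0, hi=7
nums[mid]=-6<-1: swap nums[0],nums[0]; lo=1,mid=1 → [-6,2,-7,1,-5,-2,0,-1]
nums[mid]=2>-1: swap nums[1],nums[7]; hi=6 → [-6,-1,-7,1,-5,-2,0,2]
nums[mid]=-1=-1: mid=2
nums[mid]=-7<-1: swap nums[1],nums[2]; lo=2,mid=3 → [-6,-7,-1,1,-5,-2,0,2]
nums[mid]=1>-1: swap nums[3],nums[6]; hi=5 → [-6,-7,-1,0,-5,-2,1,2]
nums[mid]=0>-1: swap nums[3],nums[5]; hi=4 → [-6,-7,-1,-2,-5,0,1,2]
nums[mid]=-2<-1: swap nums[2],nums[3]; lo=3,mid=4 → [-6,-7,-2,-1,-5,0,1,2]
nums[mid]=-5<-1: swap nums[3],nums[4]; lo=4,mid=5 → [-6,-7,-2,-5,-1,0,1,2]
end: lo=4, hi=4; nums = [-6,-7,-2,-5,-1,0,1,2]

[-6,-7,-2,-5,-1,0,1,2]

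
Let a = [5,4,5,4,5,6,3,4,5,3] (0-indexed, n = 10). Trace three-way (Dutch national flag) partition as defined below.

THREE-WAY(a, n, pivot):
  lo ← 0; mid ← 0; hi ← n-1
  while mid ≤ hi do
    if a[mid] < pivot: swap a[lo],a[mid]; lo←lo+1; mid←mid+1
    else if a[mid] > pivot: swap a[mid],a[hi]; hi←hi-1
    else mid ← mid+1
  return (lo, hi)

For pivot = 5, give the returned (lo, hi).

(5, 8)

pivot = 5; lo=0, mid=0, hi=9
a[mid]=5=5: mid=1
a[mid]=4<5: swap a[0],a[1]; lo=1,mid=2 → [4,5,5,4,5,6,3,4,5,3]
a[mid]=5=5: mid=3
a[mid]=4<5: swap a[1],a[3]; lo=2,mid=4 → [4,4,5,5,5,6,3,4,5,3]
a[mid]=5=5: mid=5
a[mid]=6>5: swap a[5],a[9]; hi=8 → [4,4,5,5,5,3,3,4,5,6]
a[mid]=3<5: swap a[2],a[5]; lo=3,mid=6 → [4,4,3,5,5,5,3,4,5,6]
a[mid]=3<5: swap a[3],a[6]; lo=4,mid=7 → [4,4,3,3,5,5,5,4,5,6]
a[mid]=4<5: swap a[4],a[7]; lo=5,mid=8 → [4,4,3,3,4,5,5,5,5,6]
a[mid]=5=5: mid=9
end: lo=5, hi=8; a = [4,4,3,3,4,5,5,5,5,6]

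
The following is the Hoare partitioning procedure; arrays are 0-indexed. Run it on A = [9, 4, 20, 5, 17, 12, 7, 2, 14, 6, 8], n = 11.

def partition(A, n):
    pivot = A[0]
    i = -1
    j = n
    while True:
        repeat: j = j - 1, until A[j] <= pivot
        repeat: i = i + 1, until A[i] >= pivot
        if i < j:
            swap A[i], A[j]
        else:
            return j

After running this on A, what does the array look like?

pivot=9
j stops at 10 (8), i stops at 0 (9); swap ⇒ [8, 4, 20, 5, 17, 12, 7, 2, 14, 6, 9]
j stops at 9 (6), i stops at 2 (20); swap ⇒ [8, 4, 6, 5, 17, 12, 7, 2, 14, 20, 9]
j stops at 7 (2), i stops at 4 (17); swap ⇒ [8, 4, 6, 5, 2, 12, 7, 17, 14, 20, 9]
j stops at 6 (7), i stops at 5 (12); swap ⇒ [8, 4, 6, 5, 2, 7, 12, 17, 14, 20, 9]
j stops at 5, i stops at 6; i≥j ⇒ return 5. A=[8, 4, 6, 5, 2, 7, 12, 17, 14, 20, 9]

[8, 4, 6, 5, 2, 7, 12, 17, 14, 20, 9]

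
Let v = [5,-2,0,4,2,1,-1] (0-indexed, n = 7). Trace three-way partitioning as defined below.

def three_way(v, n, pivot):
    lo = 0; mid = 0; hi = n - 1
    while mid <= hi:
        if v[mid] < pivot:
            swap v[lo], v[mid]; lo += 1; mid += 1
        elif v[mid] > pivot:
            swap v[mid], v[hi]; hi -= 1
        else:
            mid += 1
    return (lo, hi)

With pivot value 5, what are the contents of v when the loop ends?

pivot = 5; lo=0, mid=0, hi=6
v[mid]=5=5: mid=1
v[mid]=-2<5: swap v[0],v[1]; lo=1,mid=2 → [-2,5,0,4,2,1,-1]
v[mid]=0<5: swap v[1],v[2]; lo=2,mid=3 → [-2,0,5,4,2,1,-1]
v[mid]=4<5: swap v[2],v[3]; lo=3,mid=4 → [-2,0,4,5,2,1,-1]
v[mid]=2<5: swap v[3],v[4]; lo=4,mid=5 → [-2,0,4,2,5,1,-1]
v[mid]=1<5: swap v[4],v[5]; lo=5,mid=6 → [-2,0,4,2,1,5,-1]
v[mid]=-1<5: swap v[5],v[6]; lo=6,mid=7 → [-2,0,4,2,1,-1,5]
end: lo=6, hi=6; v = [-2,0,4,2,1,-1,5]

[-2,0,4,2,1,-1,5]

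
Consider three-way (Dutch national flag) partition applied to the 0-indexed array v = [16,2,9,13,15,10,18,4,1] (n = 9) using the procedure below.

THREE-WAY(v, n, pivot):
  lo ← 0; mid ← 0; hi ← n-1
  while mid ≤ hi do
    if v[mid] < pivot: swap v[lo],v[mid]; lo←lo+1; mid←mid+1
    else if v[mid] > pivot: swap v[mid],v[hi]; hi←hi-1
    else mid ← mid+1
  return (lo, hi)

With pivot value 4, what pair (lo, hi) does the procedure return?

lo=0 mid=0 hi=8
16>4: swap(0,8), hi=7 ⇒ [1,2,9,13,15,10,18,4,16]
1<4: swap(0,0), lo=1 mid=1 ⇒ [1,2,9,13,15,10,18,4,16]
2<4: swap(1,1), lo=2 mid=2 ⇒ [1,2,9,13,15,10,18,4,16]
9>4: swap(2,7), hi=6 ⇒ [1,2,4,13,15,10,18,9,16]
4=4: mid=3
13>4: swap(3,6), hi=5 ⇒ [1,2,4,18,15,10,13,9,16]
18>4: swap(3,5), hi=4 ⇒ [1,2,4,10,15,18,13,9,16]
10>4: swap(3,4), hi=3 ⇒ [1,2,4,15,10,18,13,9,16]
15>4: swap(3,3), hi=2 ⇒ [1,2,4,15,10,18,13,9,16]
done. lo=2 hi=2; v=[1,2,4,15,10,18,13,9,16]

(2, 2)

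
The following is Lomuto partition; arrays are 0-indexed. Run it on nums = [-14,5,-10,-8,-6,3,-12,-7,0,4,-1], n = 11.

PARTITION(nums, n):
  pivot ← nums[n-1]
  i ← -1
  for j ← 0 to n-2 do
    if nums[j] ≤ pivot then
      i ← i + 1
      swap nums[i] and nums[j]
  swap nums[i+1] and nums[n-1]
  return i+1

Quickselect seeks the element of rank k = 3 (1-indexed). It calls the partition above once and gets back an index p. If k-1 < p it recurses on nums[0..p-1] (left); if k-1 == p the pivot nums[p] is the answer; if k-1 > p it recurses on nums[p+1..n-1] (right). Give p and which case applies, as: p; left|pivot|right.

pivot=-1, i=-1
j=0: -14≤-1, i=0, swap(0,0) ⇒ [-14,5,-10,-8,-6,3,-12,-7,0,4,-1]
j=1: 5>-1, skip
j=2: -10≤-1, i=1, swap(1,2) ⇒ [-14,-10,5,-8,-6,3,-12,-7,0,4,-1]
j=3: -8≤-1, i=2, swap(2,3) ⇒ [-14,-10,-8,5,-6,3,-12,-7,0,4,-1]
j=4: -6≤-1, i=3, swap(3,4) ⇒ [-14,-10,-8,-6,5,3,-12,-7,0,4,-1]
j=5: 3>-1, skip
j=6: -12≤-1, i=4, swap(4,6) ⇒ [-14,-10,-8,-6,-12,3,5,-7,0,4,-1]
j=7: -7≤-1, i=5, swap(5,7) ⇒ [-14,-10,-8,-6,-12,-7,5,3,0,4,-1]
j=8: 0>-1, skip
j=9: 4>-1, skip
swap(6,10) ⇒ [-14,-10,-8,-6,-12,-7,-1,3,0,4,5]; return 6
p = 6; k-1 = 2 < 6 ⇒ left

6; left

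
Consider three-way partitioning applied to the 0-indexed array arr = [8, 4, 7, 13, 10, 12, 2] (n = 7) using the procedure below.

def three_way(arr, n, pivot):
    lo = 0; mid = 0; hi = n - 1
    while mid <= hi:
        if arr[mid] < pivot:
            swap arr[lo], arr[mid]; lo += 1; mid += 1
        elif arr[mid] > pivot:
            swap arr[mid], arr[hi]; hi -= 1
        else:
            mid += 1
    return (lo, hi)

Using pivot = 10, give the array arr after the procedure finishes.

[8, 4, 7, 2, 10, 12, 13]

pivot = 10; lo=0, mid=0, hi=6
arr[mid]=8<10: swap arr[0],arr[0]; lo=1,mid=1 → [8, 4, 7, 13, 10, 12, 2]
arr[mid]=4<10: swap arr[1],arr[1]; lo=2,mid=2 → [8, 4, 7, 13, 10, 12, 2]
arr[mid]=7<10: swap arr[2],arr[2]; lo=3,mid=3 → [8, 4, 7, 13, 10, 12, 2]
arr[mid]=13>10: swap arr[3],arr[6]; hi=5 → [8, 4, 7, 2, 10, 12, 13]
arr[mid]=2<10: swap arr[3],arr[3]; lo=4,mid=4 → [8, 4, 7, 2, 10, 12, 13]
arr[mid]=10=10: mid=5
arr[mid]=12>10: swap arr[5],arr[5]; hi=4 → [8, 4, 7, 2, 10, 12, 13]
end: lo=4, hi=4; arr = [8, 4, 7, 2, 10, 12, 13]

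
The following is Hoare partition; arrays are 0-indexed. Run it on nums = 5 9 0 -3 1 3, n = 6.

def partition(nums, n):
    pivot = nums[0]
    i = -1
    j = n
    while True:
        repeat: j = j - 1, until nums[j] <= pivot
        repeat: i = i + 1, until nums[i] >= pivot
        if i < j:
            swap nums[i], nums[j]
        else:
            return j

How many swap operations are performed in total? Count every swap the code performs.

2

pivot = nums[0] = 5; i = -1, j = 6
j→5 (nums[5]=3≤5), i→0 (nums[0]=5≥5); i<j, swap → 3 9 0 -3 1 5
j→4 (nums[4]=1≤5), i→1 (nums[1]=9≥5); i<j, swap → 3 1 0 -3 9 5
j→3, i→4; i≥j, return j=3. nums = 3 1 0 -3 9 5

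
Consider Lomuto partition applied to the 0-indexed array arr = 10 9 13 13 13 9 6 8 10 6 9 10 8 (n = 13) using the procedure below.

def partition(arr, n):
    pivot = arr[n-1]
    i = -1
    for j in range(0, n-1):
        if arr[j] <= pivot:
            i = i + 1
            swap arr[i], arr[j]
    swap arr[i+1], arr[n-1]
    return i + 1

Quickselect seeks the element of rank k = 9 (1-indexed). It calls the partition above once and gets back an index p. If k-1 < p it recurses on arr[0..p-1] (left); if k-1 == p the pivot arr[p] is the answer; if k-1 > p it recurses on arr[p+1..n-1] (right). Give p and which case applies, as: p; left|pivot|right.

3; right

pivot = arr[12] = 8; i = -1
j=0: arr[0]=10 > 8 → no swap
j=1: arr[1]=9 > 8 → no swap
j=2: arr[2]=13 > 8 → no swap
j=3: arr[3]=13 > 8 → no swap
j=4: arr[4]=13 > 8 → no swap
j=5: arr[5]=9 > 8 → no swap
j=6: arr[6]=6 ≤ 8 → i=0, swap arr[0],arr[6] → 6 9 13 13 13 9 10 8 10 6 9 10 8
j=7: arr[7]=8 ≤ 8 → i=1, swap arr[1],arr[7] → 6 8 13 13 13 9 10 9 10 6 9 10 8
j=8: arr[8]=10 > 8 → no swap
j=9: arr[9]=6 ≤ 8 → i=2, swap arr[2],arr[9] → 6 8 6 13 13 9 10 9 10 13 9 10 8
j=10: arr[10]=9 > 8 → no swap
j=11: arr[11]=10 > 8 → no swap
final swap arr[3],arr[12] → 6 8 6 8 13 9 10 9 10 13 9 10 13; return 3
p = 3; k-1 = 8 > 3 ⇒ right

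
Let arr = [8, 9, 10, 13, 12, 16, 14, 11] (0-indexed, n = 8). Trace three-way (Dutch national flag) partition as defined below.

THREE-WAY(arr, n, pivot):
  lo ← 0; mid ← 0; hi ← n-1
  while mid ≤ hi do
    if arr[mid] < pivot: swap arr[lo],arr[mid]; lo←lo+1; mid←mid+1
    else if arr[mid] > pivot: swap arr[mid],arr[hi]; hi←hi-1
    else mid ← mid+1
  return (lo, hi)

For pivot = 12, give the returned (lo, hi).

(4, 4)

pivot = 12; lo=0, mid=0, hi=7
arr[mid]=8<12: swap arr[0],arr[0]; lo=1,mid=1 → [8, 9, 10, 13, 12, 16, 14, 11]
arr[mid]=9<12: swap arr[1],arr[1]; lo=2,mid=2 → [8, 9, 10, 13, 12, 16, 14, 11]
arr[mid]=10<12: swap arr[2],arr[2]; lo=3,mid=3 → [8, 9, 10, 13, 12, 16, 14, 11]
arr[mid]=13>12: swap arr[3],arr[7]; hi=6 → [8, 9, 10, 11, 12, 16, 14, 13]
arr[mid]=11<12: swap arr[3],arr[3]; lo=4,mid=4 → [8, 9, 10, 11, 12, 16, 14, 13]
arr[mid]=12=12: mid=5
arr[mid]=16>12: swap arr[5],arr[6]; hi=5 → [8, 9, 10, 11, 12, 14, 16, 13]
arr[mid]=14>12: swap arr[5],arr[5]; hi=4 → [8, 9, 10, 11, 12, 14, 16, 13]
end: lo=4, hi=4; arr = [8, 9, 10, 11, 12, 14, 16, 13]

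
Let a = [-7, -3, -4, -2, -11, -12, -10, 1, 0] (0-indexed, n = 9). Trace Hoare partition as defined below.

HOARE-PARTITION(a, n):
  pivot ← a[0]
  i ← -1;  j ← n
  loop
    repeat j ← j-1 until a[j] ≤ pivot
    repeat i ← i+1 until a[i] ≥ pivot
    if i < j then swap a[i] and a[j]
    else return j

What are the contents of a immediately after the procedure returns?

pivot=-7
j stops at 6 (-10), i stops at 0 (-7); swap ⇒ [-10, -3, -4, -2, -11, -12, -7, 1, 0]
j stops at 5 (-12), i stops at 1 (-3); swap ⇒ [-10, -12, -4, -2, -11, -3, -7, 1, 0]
j stops at 4 (-11), i stops at 2 (-4); swap ⇒ [-10, -12, -11, -2, -4, -3, -7, 1, 0]
j stops at 2, i stops at 3; i≥j ⇒ return 2. a=[-10, -12, -11, -2, -4, -3, -7, 1, 0]

[-10, -12, -11, -2, -4, -3, -7, 1, 0]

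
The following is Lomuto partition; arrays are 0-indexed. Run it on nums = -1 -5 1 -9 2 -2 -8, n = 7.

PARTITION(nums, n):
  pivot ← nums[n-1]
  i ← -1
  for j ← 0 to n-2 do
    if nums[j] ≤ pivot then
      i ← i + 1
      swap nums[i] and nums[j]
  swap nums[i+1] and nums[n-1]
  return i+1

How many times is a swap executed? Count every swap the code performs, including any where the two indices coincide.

pivot = nums[6] = -8; i = -1
j=0: nums[0]=-1 > -8 → no swap
j=1: nums[1]=-5 > -8 → no swap
j=2: nums[2]=1 > -8 → no swap
j=3: nums[3]=-9 ≤ -8 → i=0, swap nums[0],nums[3] → -9 -5 1 -1 2 -2 -8
j=4: nums[4]=2 > -8 → no swap
j=5: nums[5]=-2 > -8 → no swap
final swap nums[1],nums[6] → -9 -8 1 -1 2 -2 -5; return 1

2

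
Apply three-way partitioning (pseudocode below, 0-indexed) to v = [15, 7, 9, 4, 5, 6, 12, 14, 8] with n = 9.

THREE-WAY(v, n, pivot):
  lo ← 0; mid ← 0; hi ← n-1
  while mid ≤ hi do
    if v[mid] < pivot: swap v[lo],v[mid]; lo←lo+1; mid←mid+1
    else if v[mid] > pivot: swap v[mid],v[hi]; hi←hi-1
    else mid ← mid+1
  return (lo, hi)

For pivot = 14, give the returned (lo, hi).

pivot = 14; lo=0, mid=0, hi=8
v[mid]=15>14: swap v[0],v[8]; hi=7 → [8, 7, 9, 4, 5, 6, 12, 14, 15]
v[mid]=8<14: swap v[0],v[0]; lo=1,mid=1 → [8, 7, 9, 4, 5, 6, 12, 14, 15]
v[mid]=7<14: swap v[1],v[1]; lo=2,mid=2 → [8, 7, 9, 4, 5, 6, 12, 14, 15]
v[mid]=9<14: swap v[2],v[2]; lo=3,mid=3 → [8, 7, 9, 4, 5, 6, 12, 14, 15]
v[mid]=4<14: swap v[3],v[3]; lo=4,mid=4 → [8, 7, 9, 4, 5, 6, 12, 14, 15]
v[mid]=5<14: swap v[4],v[4]; lo=5,mid=5 → [8, 7, 9, 4, 5, 6, 12, 14, 15]
v[mid]=6<14: swap v[5],v[5]; lo=6,mid=6 → [8, 7, 9, 4, 5, 6, 12, 14, 15]
v[mid]=12<14: swap v[6],v[6]; lo=7,mid=7 → [8, 7, 9, 4, 5, 6, 12, 14, 15]
v[mid]=14=14: mid=8
end: lo=7, hi=7; v = [8, 7, 9, 4, 5, 6, 12, 14, 15]

(7, 7)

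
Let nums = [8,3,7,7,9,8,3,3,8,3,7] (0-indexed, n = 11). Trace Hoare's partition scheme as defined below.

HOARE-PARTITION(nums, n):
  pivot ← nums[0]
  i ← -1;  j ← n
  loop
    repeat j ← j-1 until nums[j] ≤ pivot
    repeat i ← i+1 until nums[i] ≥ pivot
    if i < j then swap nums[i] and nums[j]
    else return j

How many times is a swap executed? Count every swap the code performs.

pivot = nums[0] = 8; i = -1, j = 11
j→10 (nums[10]=7≤8), i→0 (nums[0]=8≥8); i<j, swap → [7,3,7,7,9,8,3,3,8,3,8]
j→9 (nums[9]=3≤8), i→4 (nums[4]=9≥8); i<j, swap → [7,3,7,7,3,8,3,3,8,9,8]
j→8 (nums[8]=8≤8), i→5 (nums[5]=8≥8); i<j, swap → [7,3,7,7,3,8,3,3,8,9,8]
j→7, i→8; i≥j, return j=7. nums = [7,3,7,7,3,8,3,3,8,9,8]

3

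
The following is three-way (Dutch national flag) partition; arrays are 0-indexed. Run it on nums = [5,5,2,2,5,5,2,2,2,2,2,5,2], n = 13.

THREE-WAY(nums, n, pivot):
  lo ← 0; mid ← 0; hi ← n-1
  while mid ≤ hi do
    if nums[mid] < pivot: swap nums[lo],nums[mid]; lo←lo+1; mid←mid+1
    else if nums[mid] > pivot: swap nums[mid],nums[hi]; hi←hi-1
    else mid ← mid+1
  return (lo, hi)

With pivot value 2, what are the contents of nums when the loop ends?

[2,2,2,2,2,2,2,2,5,5,5,5,5]

lo=0 mid=0 hi=12
5>2: swap(0,12), hi=11 ⇒ [2,5,2,2,5,5,2,2,2,2,2,5,5]
2=2: mid=1
5>2: swap(1,11), hi=10 ⇒ [2,5,2,2,5,5,2,2,2,2,2,5,5]
5>2: swap(1,10), hi=9 ⇒ [2,2,2,2,5,5,2,2,2,2,5,5,5]
2=2: mid=2
2=2: mid=3
2=2: mid=4
5>2: swap(4,9), hi=8 ⇒ [2,2,2,2,2,5,2,2,2,5,5,5,5]
2=2: mid=5
5>2: swap(5,8), hi=7 ⇒ [2,2,2,2,2,2,2,2,5,5,5,5,5]
2=2: mid=6
2=2: mid=7
2=2: mid=8
done. lo=0 hi=7; nums=[2,2,2,2,2,2,2,2,5,5,5,5,5]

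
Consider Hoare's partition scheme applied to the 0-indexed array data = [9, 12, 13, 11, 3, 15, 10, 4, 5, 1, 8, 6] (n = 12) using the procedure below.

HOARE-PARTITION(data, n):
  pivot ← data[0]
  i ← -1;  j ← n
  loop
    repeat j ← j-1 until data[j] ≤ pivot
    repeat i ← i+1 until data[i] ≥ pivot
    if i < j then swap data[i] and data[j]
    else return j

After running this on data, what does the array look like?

pivot=9
j stops at 11 (6), i stops at 0 (9); swap ⇒ [6, 12, 13, 11, 3, 15, 10, 4, 5, 1, 8, 9]
j stops at 10 (8), i stops at 1 (12); swap ⇒ [6, 8, 13, 11, 3, 15, 10, 4, 5, 1, 12, 9]
j stops at 9 (1), i stops at 2 (13); swap ⇒ [6, 8, 1, 11, 3, 15, 10, 4, 5, 13, 12, 9]
j stops at 8 (5), i stops at 3 (11); swap ⇒ [6, 8, 1, 5, 3, 15, 10, 4, 11, 13, 12, 9]
j stops at 7 (4), i stops at 5 (15); swap ⇒ [6, 8, 1, 5, 3, 4, 10, 15, 11, 13, 12, 9]
j stops at 5, i stops at 6; i≥j ⇒ return 5. data=[6, 8, 1, 5, 3, 4, 10, 15, 11, 13, 12, 9]

[6, 8, 1, 5, 3, 4, 10, 15, 11, 13, 12, 9]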